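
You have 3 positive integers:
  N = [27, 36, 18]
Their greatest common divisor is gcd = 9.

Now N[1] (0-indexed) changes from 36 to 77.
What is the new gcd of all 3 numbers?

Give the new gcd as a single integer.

Answer: 1

Derivation:
Numbers: [27, 36, 18], gcd = 9
Change: index 1, 36 -> 77
gcd of the OTHER numbers (without index 1): gcd([27, 18]) = 9
New gcd = gcd(g_others, new_val) = gcd(9, 77) = 1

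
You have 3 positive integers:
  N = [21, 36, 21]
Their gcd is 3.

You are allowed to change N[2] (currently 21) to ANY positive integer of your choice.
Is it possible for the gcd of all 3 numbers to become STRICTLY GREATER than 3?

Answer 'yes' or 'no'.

Current gcd = 3
gcd of all OTHER numbers (without N[2]=21): gcd([21, 36]) = 3
The new gcd after any change is gcd(3, new_value).
This can be at most 3.
Since 3 = old gcd 3, the gcd can only stay the same or decrease.

Answer: no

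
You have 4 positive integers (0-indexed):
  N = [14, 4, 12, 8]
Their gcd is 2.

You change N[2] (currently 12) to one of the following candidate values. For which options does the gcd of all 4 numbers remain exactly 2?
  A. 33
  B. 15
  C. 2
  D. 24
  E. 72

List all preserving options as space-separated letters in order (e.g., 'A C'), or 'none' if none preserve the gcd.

Old gcd = 2; gcd of others (without N[2]) = 2
New gcd for candidate v: gcd(2, v). Preserves old gcd iff gcd(2, v) = 2.
  Option A: v=33, gcd(2,33)=1 -> changes
  Option B: v=15, gcd(2,15)=1 -> changes
  Option C: v=2, gcd(2,2)=2 -> preserves
  Option D: v=24, gcd(2,24)=2 -> preserves
  Option E: v=72, gcd(2,72)=2 -> preserves

Answer: C D E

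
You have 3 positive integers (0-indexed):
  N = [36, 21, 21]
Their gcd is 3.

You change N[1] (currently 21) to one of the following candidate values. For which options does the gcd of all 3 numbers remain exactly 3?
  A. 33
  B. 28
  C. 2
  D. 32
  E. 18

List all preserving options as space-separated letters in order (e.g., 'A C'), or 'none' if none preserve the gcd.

Answer: A E

Derivation:
Old gcd = 3; gcd of others (without N[1]) = 3
New gcd for candidate v: gcd(3, v). Preserves old gcd iff gcd(3, v) = 3.
  Option A: v=33, gcd(3,33)=3 -> preserves
  Option B: v=28, gcd(3,28)=1 -> changes
  Option C: v=2, gcd(3,2)=1 -> changes
  Option D: v=32, gcd(3,32)=1 -> changes
  Option E: v=18, gcd(3,18)=3 -> preserves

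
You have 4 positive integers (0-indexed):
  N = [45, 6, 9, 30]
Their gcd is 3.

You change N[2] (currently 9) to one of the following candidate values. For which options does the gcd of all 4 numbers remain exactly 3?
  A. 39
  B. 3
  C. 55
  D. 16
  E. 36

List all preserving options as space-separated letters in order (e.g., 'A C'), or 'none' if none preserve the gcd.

Answer: A B E

Derivation:
Old gcd = 3; gcd of others (without N[2]) = 3
New gcd for candidate v: gcd(3, v). Preserves old gcd iff gcd(3, v) = 3.
  Option A: v=39, gcd(3,39)=3 -> preserves
  Option B: v=3, gcd(3,3)=3 -> preserves
  Option C: v=55, gcd(3,55)=1 -> changes
  Option D: v=16, gcd(3,16)=1 -> changes
  Option E: v=36, gcd(3,36)=3 -> preserves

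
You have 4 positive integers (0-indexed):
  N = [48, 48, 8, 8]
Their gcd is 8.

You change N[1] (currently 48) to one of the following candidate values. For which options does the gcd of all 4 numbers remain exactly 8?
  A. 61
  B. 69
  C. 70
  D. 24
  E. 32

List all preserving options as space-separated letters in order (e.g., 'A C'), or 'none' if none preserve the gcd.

Old gcd = 8; gcd of others (without N[1]) = 8
New gcd for candidate v: gcd(8, v). Preserves old gcd iff gcd(8, v) = 8.
  Option A: v=61, gcd(8,61)=1 -> changes
  Option B: v=69, gcd(8,69)=1 -> changes
  Option C: v=70, gcd(8,70)=2 -> changes
  Option D: v=24, gcd(8,24)=8 -> preserves
  Option E: v=32, gcd(8,32)=8 -> preserves

Answer: D E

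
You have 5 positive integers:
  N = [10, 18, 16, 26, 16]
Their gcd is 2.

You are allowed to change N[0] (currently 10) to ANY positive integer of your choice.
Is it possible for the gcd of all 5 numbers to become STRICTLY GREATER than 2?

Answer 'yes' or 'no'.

Answer: no

Derivation:
Current gcd = 2
gcd of all OTHER numbers (without N[0]=10): gcd([18, 16, 26, 16]) = 2
The new gcd after any change is gcd(2, new_value).
This can be at most 2.
Since 2 = old gcd 2, the gcd can only stay the same or decrease.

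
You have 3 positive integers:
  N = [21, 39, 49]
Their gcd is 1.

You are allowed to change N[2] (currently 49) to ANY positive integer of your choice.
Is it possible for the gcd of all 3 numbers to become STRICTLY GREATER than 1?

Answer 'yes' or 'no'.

Answer: yes

Derivation:
Current gcd = 1
gcd of all OTHER numbers (without N[2]=49): gcd([21, 39]) = 3
The new gcd after any change is gcd(3, new_value).
This can be at most 3.
Since 3 > old gcd 1, the gcd CAN increase (e.g., set N[2] = 3).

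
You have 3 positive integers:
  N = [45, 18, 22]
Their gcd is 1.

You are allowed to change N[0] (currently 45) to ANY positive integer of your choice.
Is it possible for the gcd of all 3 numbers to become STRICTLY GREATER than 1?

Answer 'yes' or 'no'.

Current gcd = 1
gcd of all OTHER numbers (without N[0]=45): gcd([18, 22]) = 2
The new gcd after any change is gcd(2, new_value).
This can be at most 2.
Since 2 > old gcd 1, the gcd CAN increase (e.g., set N[0] = 2).

Answer: yes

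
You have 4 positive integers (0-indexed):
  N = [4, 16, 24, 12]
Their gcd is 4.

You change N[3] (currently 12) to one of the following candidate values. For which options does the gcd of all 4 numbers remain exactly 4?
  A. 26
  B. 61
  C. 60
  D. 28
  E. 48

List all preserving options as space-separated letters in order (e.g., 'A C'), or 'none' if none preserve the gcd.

Answer: C D E

Derivation:
Old gcd = 4; gcd of others (without N[3]) = 4
New gcd for candidate v: gcd(4, v). Preserves old gcd iff gcd(4, v) = 4.
  Option A: v=26, gcd(4,26)=2 -> changes
  Option B: v=61, gcd(4,61)=1 -> changes
  Option C: v=60, gcd(4,60)=4 -> preserves
  Option D: v=28, gcd(4,28)=4 -> preserves
  Option E: v=48, gcd(4,48)=4 -> preserves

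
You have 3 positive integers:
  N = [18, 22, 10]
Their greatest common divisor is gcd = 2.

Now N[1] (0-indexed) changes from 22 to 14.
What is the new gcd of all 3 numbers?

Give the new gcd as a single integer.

Numbers: [18, 22, 10], gcd = 2
Change: index 1, 22 -> 14
gcd of the OTHER numbers (without index 1): gcd([18, 10]) = 2
New gcd = gcd(g_others, new_val) = gcd(2, 14) = 2

Answer: 2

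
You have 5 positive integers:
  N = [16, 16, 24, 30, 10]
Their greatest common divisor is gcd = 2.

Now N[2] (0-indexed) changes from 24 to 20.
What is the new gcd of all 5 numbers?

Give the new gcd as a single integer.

Numbers: [16, 16, 24, 30, 10], gcd = 2
Change: index 2, 24 -> 20
gcd of the OTHER numbers (without index 2): gcd([16, 16, 30, 10]) = 2
New gcd = gcd(g_others, new_val) = gcd(2, 20) = 2

Answer: 2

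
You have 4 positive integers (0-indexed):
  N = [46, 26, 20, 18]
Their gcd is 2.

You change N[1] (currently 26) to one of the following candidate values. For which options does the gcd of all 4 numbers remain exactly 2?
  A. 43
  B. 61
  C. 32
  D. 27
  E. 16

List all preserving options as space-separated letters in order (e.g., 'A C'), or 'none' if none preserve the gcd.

Answer: C E

Derivation:
Old gcd = 2; gcd of others (without N[1]) = 2
New gcd for candidate v: gcd(2, v). Preserves old gcd iff gcd(2, v) = 2.
  Option A: v=43, gcd(2,43)=1 -> changes
  Option B: v=61, gcd(2,61)=1 -> changes
  Option C: v=32, gcd(2,32)=2 -> preserves
  Option D: v=27, gcd(2,27)=1 -> changes
  Option E: v=16, gcd(2,16)=2 -> preserves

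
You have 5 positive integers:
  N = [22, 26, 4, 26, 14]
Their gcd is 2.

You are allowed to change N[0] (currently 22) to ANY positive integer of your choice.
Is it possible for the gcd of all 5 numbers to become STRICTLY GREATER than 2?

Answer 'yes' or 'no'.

Current gcd = 2
gcd of all OTHER numbers (without N[0]=22): gcd([26, 4, 26, 14]) = 2
The new gcd after any change is gcd(2, new_value).
This can be at most 2.
Since 2 = old gcd 2, the gcd can only stay the same or decrease.

Answer: no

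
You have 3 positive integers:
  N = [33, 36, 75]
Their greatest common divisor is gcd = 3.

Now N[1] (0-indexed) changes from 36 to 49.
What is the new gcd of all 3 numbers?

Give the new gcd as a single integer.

Numbers: [33, 36, 75], gcd = 3
Change: index 1, 36 -> 49
gcd of the OTHER numbers (without index 1): gcd([33, 75]) = 3
New gcd = gcd(g_others, new_val) = gcd(3, 49) = 1

Answer: 1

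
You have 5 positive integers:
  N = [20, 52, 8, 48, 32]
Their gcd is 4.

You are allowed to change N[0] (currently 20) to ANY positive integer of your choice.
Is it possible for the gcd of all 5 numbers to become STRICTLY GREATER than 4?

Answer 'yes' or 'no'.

Current gcd = 4
gcd of all OTHER numbers (without N[0]=20): gcd([52, 8, 48, 32]) = 4
The new gcd after any change is gcd(4, new_value).
This can be at most 4.
Since 4 = old gcd 4, the gcd can only stay the same or decrease.

Answer: no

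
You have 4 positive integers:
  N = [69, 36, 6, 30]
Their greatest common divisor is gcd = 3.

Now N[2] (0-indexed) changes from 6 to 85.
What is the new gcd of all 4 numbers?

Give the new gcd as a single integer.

Answer: 1

Derivation:
Numbers: [69, 36, 6, 30], gcd = 3
Change: index 2, 6 -> 85
gcd of the OTHER numbers (without index 2): gcd([69, 36, 30]) = 3
New gcd = gcd(g_others, new_val) = gcd(3, 85) = 1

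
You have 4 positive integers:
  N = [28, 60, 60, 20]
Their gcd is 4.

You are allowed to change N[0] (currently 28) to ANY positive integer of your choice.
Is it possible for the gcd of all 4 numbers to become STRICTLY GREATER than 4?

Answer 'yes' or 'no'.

Current gcd = 4
gcd of all OTHER numbers (without N[0]=28): gcd([60, 60, 20]) = 20
The new gcd after any change is gcd(20, new_value).
This can be at most 20.
Since 20 > old gcd 4, the gcd CAN increase (e.g., set N[0] = 20).

Answer: yes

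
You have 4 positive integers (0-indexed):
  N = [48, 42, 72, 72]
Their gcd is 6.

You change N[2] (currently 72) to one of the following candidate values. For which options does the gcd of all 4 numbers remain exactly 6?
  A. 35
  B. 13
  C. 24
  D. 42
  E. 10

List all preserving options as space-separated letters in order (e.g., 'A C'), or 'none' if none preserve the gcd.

Answer: C D

Derivation:
Old gcd = 6; gcd of others (without N[2]) = 6
New gcd for candidate v: gcd(6, v). Preserves old gcd iff gcd(6, v) = 6.
  Option A: v=35, gcd(6,35)=1 -> changes
  Option B: v=13, gcd(6,13)=1 -> changes
  Option C: v=24, gcd(6,24)=6 -> preserves
  Option D: v=42, gcd(6,42)=6 -> preserves
  Option E: v=10, gcd(6,10)=2 -> changes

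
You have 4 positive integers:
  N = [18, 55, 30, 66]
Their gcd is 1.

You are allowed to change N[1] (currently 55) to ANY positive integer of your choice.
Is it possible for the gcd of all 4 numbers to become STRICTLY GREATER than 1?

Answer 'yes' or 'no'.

Current gcd = 1
gcd of all OTHER numbers (without N[1]=55): gcd([18, 30, 66]) = 6
The new gcd after any change is gcd(6, new_value).
This can be at most 6.
Since 6 > old gcd 1, the gcd CAN increase (e.g., set N[1] = 6).

Answer: yes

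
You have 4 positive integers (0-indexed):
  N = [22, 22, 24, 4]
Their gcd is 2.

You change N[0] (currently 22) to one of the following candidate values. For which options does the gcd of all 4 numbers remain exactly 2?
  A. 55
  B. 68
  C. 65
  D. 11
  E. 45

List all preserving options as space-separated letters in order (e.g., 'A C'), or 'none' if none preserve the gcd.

Old gcd = 2; gcd of others (without N[0]) = 2
New gcd for candidate v: gcd(2, v). Preserves old gcd iff gcd(2, v) = 2.
  Option A: v=55, gcd(2,55)=1 -> changes
  Option B: v=68, gcd(2,68)=2 -> preserves
  Option C: v=65, gcd(2,65)=1 -> changes
  Option D: v=11, gcd(2,11)=1 -> changes
  Option E: v=45, gcd(2,45)=1 -> changes

Answer: B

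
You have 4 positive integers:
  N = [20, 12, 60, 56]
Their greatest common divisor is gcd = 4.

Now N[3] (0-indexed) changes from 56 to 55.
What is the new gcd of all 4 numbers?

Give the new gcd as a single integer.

Answer: 1

Derivation:
Numbers: [20, 12, 60, 56], gcd = 4
Change: index 3, 56 -> 55
gcd of the OTHER numbers (without index 3): gcd([20, 12, 60]) = 4
New gcd = gcd(g_others, new_val) = gcd(4, 55) = 1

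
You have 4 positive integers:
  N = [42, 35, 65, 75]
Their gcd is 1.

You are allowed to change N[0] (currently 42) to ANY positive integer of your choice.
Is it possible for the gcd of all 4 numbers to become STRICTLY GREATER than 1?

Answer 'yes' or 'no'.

Current gcd = 1
gcd of all OTHER numbers (without N[0]=42): gcd([35, 65, 75]) = 5
The new gcd after any change is gcd(5, new_value).
This can be at most 5.
Since 5 > old gcd 1, the gcd CAN increase (e.g., set N[0] = 5).

Answer: yes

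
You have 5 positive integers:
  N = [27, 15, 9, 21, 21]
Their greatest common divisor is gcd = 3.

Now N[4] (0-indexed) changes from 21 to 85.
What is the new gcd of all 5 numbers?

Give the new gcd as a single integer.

Answer: 1

Derivation:
Numbers: [27, 15, 9, 21, 21], gcd = 3
Change: index 4, 21 -> 85
gcd of the OTHER numbers (without index 4): gcd([27, 15, 9, 21]) = 3
New gcd = gcd(g_others, new_val) = gcd(3, 85) = 1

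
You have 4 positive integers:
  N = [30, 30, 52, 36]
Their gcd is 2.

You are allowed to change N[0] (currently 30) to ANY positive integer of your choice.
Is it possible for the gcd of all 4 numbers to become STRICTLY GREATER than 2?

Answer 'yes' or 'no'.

Current gcd = 2
gcd of all OTHER numbers (without N[0]=30): gcd([30, 52, 36]) = 2
The new gcd after any change is gcd(2, new_value).
This can be at most 2.
Since 2 = old gcd 2, the gcd can only stay the same or decrease.

Answer: no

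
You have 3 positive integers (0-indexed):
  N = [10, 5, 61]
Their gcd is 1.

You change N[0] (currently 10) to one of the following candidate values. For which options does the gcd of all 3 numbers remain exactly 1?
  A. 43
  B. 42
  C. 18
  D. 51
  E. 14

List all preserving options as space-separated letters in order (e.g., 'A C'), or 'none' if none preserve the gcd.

Answer: A B C D E

Derivation:
Old gcd = 1; gcd of others (without N[0]) = 1
New gcd for candidate v: gcd(1, v). Preserves old gcd iff gcd(1, v) = 1.
  Option A: v=43, gcd(1,43)=1 -> preserves
  Option B: v=42, gcd(1,42)=1 -> preserves
  Option C: v=18, gcd(1,18)=1 -> preserves
  Option D: v=51, gcd(1,51)=1 -> preserves
  Option E: v=14, gcd(1,14)=1 -> preserves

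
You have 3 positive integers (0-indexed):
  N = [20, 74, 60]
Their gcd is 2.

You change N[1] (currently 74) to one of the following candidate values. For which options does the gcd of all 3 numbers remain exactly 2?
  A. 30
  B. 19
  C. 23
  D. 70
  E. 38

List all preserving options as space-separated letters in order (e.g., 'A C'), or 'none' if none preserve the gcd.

Old gcd = 2; gcd of others (without N[1]) = 20
New gcd for candidate v: gcd(20, v). Preserves old gcd iff gcd(20, v) = 2.
  Option A: v=30, gcd(20,30)=10 -> changes
  Option B: v=19, gcd(20,19)=1 -> changes
  Option C: v=23, gcd(20,23)=1 -> changes
  Option D: v=70, gcd(20,70)=10 -> changes
  Option E: v=38, gcd(20,38)=2 -> preserves

Answer: E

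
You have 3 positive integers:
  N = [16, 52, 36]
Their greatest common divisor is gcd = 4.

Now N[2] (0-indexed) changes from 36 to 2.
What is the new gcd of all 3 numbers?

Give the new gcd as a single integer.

Numbers: [16, 52, 36], gcd = 4
Change: index 2, 36 -> 2
gcd of the OTHER numbers (without index 2): gcd([16, 52]) = 4
New gcd = gcd(g_others, new_val) = gcd(4, 2) = 2

Answer: 2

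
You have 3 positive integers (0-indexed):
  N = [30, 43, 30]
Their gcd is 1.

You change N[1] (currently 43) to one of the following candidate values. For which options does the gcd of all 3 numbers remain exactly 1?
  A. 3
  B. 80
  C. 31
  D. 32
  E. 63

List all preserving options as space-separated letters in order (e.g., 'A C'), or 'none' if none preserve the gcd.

Answer: C

Derivation:
Old gcd = 1; gcd of others (without N[1]) = 30
New gcd for candidate v: gcd(30, v). Preserves old gcd iff gcd(30, v) = 1.
  Option A: v=3, gcd(30,3)=3 -> changes
  Option B: v=80, gcd(30,80)=10 -> changes
  Option C: v=31, gcd(30,31)=1 -> preserves
  Option D: v=32, gcd(30,32)=2 -> changes
  Option E: v=63, gcd(30,63)=3 -> changes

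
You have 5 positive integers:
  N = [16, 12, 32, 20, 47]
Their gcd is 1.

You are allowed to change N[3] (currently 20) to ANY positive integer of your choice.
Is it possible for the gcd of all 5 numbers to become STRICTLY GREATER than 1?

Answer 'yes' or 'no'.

Answer: no

Derivation:
Current gcd = 1
gcd of all OTHER numbers (without N[3]=20): gcd([16, 12, 32, 47]) = 1
The new gcd after any change is gcd(1, new_value).
This can be at most 1.
Since 1 = old gcd 1, the gcd can only stay the same or decrease.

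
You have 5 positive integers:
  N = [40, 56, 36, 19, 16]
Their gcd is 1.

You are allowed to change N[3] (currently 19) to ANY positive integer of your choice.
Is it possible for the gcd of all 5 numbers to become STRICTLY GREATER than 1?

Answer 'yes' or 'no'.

Answer: yes

Derivation:
Current gcd = 1
gcd of all OTHER numbers (without N[3]=19): gcd([40, 56, 36, 16]) = 4
The new gcd after any change is gcd(4, new_value).
This can be at most 4.
Since 4 > old gcd 1, the gcd CAN increase (e.g., set N[3] = 4).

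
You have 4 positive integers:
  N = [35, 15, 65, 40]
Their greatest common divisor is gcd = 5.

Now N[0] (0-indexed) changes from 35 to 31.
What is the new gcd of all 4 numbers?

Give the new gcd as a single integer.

Numbers: [35, 15, 65, 40], gcd = 5
Change: index 0, 35 -> 31
gcd of the OTHER numbers (without index 0): gcd([15, 65, 40]) = 5
New gcd = gcd(g_others, new_val) = gcd(5, 31) = 1

Answer: 1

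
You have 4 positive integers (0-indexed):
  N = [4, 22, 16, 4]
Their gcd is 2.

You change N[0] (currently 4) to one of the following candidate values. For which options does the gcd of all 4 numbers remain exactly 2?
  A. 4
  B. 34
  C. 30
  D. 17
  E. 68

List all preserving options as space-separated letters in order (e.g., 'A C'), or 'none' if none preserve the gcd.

Old gcd = 2; gcd of others (without N[0]) = 2
New gcd for candidate v: gcd(2, v). Preserves old gcd iff gcd(2, v) = 2.
  Option A: v=4, gcd(2,4)=2 -> preserves
  Option B: v=34, gcd(2,34)=2 -> preserves
  Option C: v=30, gcd(2,30)=2 -> preserves
  Option D: v=17, gcd(2,17)=1 -> changes
  Option E: v=68, gcd(2,68)=2 -> preserves

Answer: A B C E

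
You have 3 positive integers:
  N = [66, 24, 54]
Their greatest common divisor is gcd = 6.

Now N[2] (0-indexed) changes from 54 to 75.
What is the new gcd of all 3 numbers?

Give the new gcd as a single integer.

Numbers: [66, 24, 54], gcd = 6
Change: index 2, 54 -> 75
gcd of the OTHER numbers (without index 2): gcd([66, 24]) = 6
New gcd = gcd(g_others, new_val) = gcd(6, 75) = 3

Answer: 3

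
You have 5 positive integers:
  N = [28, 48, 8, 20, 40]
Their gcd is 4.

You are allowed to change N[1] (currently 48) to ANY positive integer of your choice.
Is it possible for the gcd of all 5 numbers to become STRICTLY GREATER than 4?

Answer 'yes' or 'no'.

Current gcd = 4
gcd of all OTHER numbers (without N[1]=48): gcd([28, 8, 20, 40]) = 4
The new gcd after any change is gcd(4, new_value).
This can be at most 4.
Since 4 = old gcd 4, the gcd can only stay the same or decrease.

Answer: no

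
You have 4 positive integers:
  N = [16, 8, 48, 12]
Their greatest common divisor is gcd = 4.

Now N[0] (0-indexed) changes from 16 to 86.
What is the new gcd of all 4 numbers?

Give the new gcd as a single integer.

Answer: 2

Derivation:
Numbers: [16, 8, 48, 12], gcd = 4
Change: index 0, 16 -> 86
gcd of the OTHER numbers (without index 0): gcd([8, 48, 12]) = 4
New gcd = gcd(g_others, new_val) = gcd(4, 86) = 2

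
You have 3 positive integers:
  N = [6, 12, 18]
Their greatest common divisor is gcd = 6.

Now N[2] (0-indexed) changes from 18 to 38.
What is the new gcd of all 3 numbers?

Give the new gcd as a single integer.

Answer: 2

Derivation:
Numbers: [6, 12, 18], gcd = 6
Change: index 2, 18 -> 38
gcd of the OTHER numbers (without index 2): gcd([6, 12]) = 6
New gcd = gcd(g_others, new_val) = gcd(6, 38) = 2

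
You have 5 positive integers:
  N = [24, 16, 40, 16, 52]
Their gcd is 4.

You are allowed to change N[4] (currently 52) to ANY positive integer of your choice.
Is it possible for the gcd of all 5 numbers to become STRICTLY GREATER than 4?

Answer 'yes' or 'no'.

Answer: yes

Derivation:
Current gcd = 4
gcd of all OTHER numbers (without N[4]=52): gcd([24, 16, 40, 16]) = 8
The new gcd after any change is gcd(8, new_value).
This can be at most 8.
Since 8 > old gcd 4, the gcd CAN increase (e.g., set N[4] = 8).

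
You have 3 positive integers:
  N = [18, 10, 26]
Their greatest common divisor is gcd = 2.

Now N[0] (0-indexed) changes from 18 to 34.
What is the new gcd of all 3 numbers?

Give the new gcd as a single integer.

Numbers: [18, 10, 26], gcd = 2
Change: index 0, 18 -> 34
gcd of the OTHER numbers (without index 0): gcd([10, 26]) = 2
New gcd = gcd(g_others, new_val) = gcd(2, 34) = 2

Answer: 2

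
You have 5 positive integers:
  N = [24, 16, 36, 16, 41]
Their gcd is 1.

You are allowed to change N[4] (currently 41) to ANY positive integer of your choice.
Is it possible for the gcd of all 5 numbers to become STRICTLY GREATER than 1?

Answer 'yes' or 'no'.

Answer: yes

Derivation:
Current gcd = 1
gcd of all OTHER numbers (without N[4]=41): gcd([24, 16, 36, 16]) = 4
The new gcd after any change is gcd(4, new_value).
This can be at most 4.
Since 4 > old gcd 1, the gcd CAN increase (e.g., set N[4] = 4).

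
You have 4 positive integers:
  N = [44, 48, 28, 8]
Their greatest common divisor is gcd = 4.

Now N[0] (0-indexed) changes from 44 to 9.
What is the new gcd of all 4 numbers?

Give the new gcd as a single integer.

Numbers: [44, 48, 28, 8], gcd = 4
Change: index 0, 44 -> 9
gcd of the OTHER numbers (without index 0): gcd([48, 28, 8]) = 4
New gcd = gcd(g_others, new_val) = gcd(4, 9) = 1

Answer: 1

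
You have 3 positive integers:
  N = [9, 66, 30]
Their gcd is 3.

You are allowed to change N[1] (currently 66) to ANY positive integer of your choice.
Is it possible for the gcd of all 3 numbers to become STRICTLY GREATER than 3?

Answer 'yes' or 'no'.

Answer: no

Derivation:
Current gcd = 3
gcd of all OTHER numbers (without N[1]=66): gcd([9, 30]) = 3
The new gcd after any change is gcd(3, new_value).
This can be at most 3.
Since 3 = old gcd 3, the gcd can only stay the same or decrease.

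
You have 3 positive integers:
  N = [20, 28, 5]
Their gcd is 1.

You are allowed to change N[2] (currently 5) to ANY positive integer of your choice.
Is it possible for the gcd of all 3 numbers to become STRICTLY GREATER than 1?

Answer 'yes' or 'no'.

Answer: yes

Derivation:
Current gcd = 1
gcd of all OTHER numbers (without N[2]=5): gcd([20, 28]) = 4
The new gcd after any change is gcd(4, new_value).
This can be at most 4.
Since 4 > old gcd 1, the gcd CAN increase (e.g., set N[2] = 4).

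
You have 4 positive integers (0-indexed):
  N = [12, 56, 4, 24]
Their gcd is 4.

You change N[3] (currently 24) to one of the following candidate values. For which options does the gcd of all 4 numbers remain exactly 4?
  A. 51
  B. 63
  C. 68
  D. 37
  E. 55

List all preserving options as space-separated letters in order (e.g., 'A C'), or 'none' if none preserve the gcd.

Old gcd = 4; gcd of others (without N[3]) = 4
New gcd for candidate v: gcd(4, v). Preserves old gcd iff gcd(4, v) = 4.
  Option A: v=51, gcd(4,51)=1 -> changes
  Option B: v=63, gcd(4,63)=1 -> changes
  Option C: v=68, gcd(4,68)=4 -> preserves
  Option D: v=37, gcd(4,37)=1 -> changes
  Option E: v=55, gcd(4,55)=1 -> changes

Answer: C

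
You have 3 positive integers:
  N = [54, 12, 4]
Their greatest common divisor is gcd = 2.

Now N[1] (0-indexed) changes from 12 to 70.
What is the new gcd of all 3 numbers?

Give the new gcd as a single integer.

Numbers: [54, 12, 4], gcd = 2
Change: index 1, 12 -> 70
gcd of the OTHER numbers (without index 1): gcd([54, 4]) = 2
New gcd = gcd(g_others, new_val) = gcd(2, 70) = 2

Answer: 2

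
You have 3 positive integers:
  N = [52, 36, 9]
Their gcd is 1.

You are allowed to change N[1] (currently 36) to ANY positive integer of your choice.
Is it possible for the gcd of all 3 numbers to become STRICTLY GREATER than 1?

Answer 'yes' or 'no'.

Current gcd = 1
gcd of all OTHER numbers (without N[1]=36): gcd([52, 9]) = 1
The new gcd after any change is gcd(1, new_value).
This can be at most 1.
Since 1 = old gcd 1, the gcd can only stay the same or decrease.

Answer: no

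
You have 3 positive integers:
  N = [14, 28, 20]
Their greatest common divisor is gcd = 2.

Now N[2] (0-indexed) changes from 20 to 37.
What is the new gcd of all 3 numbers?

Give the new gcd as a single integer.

Answer: 1

Derivation:
Numbers: [14, 28, 20], gcd = 2
Change: index 2, 20 -> 37
gcd of the OTHER numbers (without index 2): gcd([14, 28]) = 14
New gcd = gcd(g_others, new_val) = gcd(14, 37) = 1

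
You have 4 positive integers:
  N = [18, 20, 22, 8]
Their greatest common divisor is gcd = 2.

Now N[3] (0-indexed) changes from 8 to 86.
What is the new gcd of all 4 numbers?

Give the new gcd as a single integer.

Answer: 2

Derivation:
Numbers: [18, 20, 22, 8], gcd = 2
Change: index 3, 8 -> 86
gcd of the OTHER numbers (without index 3): gcd([18, 20, 22]) = 2
New gcd = gcd(g_others, new_val) = gcd(2, 86) = 2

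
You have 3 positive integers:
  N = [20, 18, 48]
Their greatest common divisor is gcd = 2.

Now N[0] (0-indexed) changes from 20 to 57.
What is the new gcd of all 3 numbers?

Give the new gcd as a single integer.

Numbers: [20, 18, 48], gcd = 2
Change: index 0, 20 -> 57
gcd of the OTHER numbers (without index 0): gcd([18, 48]) = 6
New gcd = gcd(g_others, new_val) = gcd(6, 57) = 3

Answer: 3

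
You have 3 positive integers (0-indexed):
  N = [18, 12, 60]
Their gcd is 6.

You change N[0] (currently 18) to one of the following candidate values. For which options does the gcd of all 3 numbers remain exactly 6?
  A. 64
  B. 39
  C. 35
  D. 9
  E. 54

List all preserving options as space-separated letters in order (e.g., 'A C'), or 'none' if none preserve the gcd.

Answer: E

Derivation:
Old gcd = 6; gcd of others (without N[0]) = 12
New gcd for candidate v: gcd(12, v). Preserves old gcd iff gcd(12, v) = 6.
  Option A: v=64, gcd(12,64)=4 -> changes
  Option B: v=39, gcd(12,39)=3 -> changes
  Option C: v=35, gcd(12,35)=1 -> changes
  Option D: v=9, gcd(12,9)=3 -> changes
  Option E: v=54, gcd(12,54)=6 -> preserves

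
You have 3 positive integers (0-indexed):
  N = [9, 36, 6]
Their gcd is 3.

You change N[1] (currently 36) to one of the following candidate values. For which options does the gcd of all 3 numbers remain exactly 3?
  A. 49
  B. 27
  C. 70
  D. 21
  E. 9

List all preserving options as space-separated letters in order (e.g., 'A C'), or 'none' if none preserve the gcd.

Old gcd = 3; gcd of others (without N[1]) = 3
New gcd for candidate v: gcd(3, v). Preserves old gcd iff gcd(3, v) = 3.
  Option A: v=49, gcd(3,49)=1 -> changes
  Option B: v=27, gcd(3,27)=3 -> preserves
  Option C: v=70, gcd(3,70)=1 -> changes
  Option D: v=21, gcd(3,21)=3 -> preserves
  Option E: v=9, gcd(3,9)=3 -> preserves

Answer: B D E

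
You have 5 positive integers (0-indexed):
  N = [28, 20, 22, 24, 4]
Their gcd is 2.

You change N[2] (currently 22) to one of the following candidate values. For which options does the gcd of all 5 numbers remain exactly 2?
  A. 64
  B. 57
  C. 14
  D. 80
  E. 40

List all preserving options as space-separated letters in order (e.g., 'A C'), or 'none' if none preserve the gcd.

Old gcd = 2; gcd of others (without N[2]) = 4
New gcd for candidate v: gcd(4, v). Preserves old gcd iff gcd(4, v) = 2.
  Option A: v=64, gcd(4,64)=4 -> changes
  Option B: v=57, gcd(4,57)=1 -> changes
  Option C: v=14, gcd(4,14)=2 -> preserves
  Option D: v=80, gcd(4,80)=4 -> changes
  Option E: v=40, gcd(4,40)=4 -> changes

Answer: C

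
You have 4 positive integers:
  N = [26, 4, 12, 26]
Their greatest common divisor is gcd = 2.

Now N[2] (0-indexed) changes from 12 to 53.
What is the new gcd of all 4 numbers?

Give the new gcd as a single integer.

Answer: 1

Derivation:
Numbers: [26, 4, 12, 26], gcd = 2
Change: index 2, 12 -> 53
gcd of the OTHER numbers (without index 2): gcd([26, 4, 26]) = 2
New gcd = gcd(g_others, new_val) = gcd(2, 53) = 1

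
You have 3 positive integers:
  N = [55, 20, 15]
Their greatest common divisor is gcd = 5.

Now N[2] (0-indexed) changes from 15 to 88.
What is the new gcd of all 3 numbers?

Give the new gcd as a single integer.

Answer: 1

Derivation:
Numbers: [55, 20, 15], gcd = 5
Change: index 2, 15 -> 88
gcd of the OTHER numbers (without index 2): gcd([55, 20]) = 5
New gcd = gcd(g_others, new_val) = gcd(5, 88) = 1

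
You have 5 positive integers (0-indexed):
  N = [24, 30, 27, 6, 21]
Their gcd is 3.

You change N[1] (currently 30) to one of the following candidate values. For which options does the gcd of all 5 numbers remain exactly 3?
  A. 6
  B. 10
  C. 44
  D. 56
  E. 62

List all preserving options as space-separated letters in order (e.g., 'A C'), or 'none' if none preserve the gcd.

Answer: A

Derivation:
Old gcd = 3; gcd of others (without N[1]) = 3
New gcd for candidate v: gcd(3, v). Preserves old gcd iff gcd(3, v) = 3.
  Option A: v=6, gcd(3,6)=3 -> preserves
  Option B: v=10, gcd(3,10)=1 -> changes
  Option C: v=44, gcd(3,44)=1 -> changes
  Option D: v=56, gcd(3,56)=1 -> changes
  Option E: v=62, gcd(3,62)=1 -> changes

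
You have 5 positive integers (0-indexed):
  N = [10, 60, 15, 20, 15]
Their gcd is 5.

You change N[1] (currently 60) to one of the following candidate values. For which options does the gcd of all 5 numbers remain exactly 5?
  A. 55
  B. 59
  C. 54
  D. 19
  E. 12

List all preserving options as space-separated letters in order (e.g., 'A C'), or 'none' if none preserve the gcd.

Old gcd = 5; gcd of others (without N[1]) = 5
New gcd for candidate v: gcd(5, v). Preserves old gcd iff gcd(5, v) = 5.
  Option A: v=55, gcd(5,55)=5 -> preserves
  Option B: v=59, gcd(5,59)=1 -> changes
  Option C: v=54, gcd(5,54)=1 -> changes
  Option D: v=19, gcd(5,19)=1 -> changes
  Option E: v=12, gcd(5,12)=1 -> changes

Answer: A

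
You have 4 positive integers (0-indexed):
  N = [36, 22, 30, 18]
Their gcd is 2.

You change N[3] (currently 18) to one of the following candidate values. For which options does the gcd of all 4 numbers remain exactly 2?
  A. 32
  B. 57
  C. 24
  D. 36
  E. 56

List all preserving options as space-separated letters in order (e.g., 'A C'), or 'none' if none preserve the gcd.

Old gcd = 2; gcd of others (without N[3]) = 2
New gcd for candidate v: gcd(2, v). Preserves old gcd iff gcd(2, v) = 2.
  Option A: v=32, gcd(2,32)=2 -> preserves
  Option B: v=57, gcd(2,57)=1 -> changes
  Option C: v=24, gcd(2,24)=2 -> preserves
  Option D: v=36, gcd(2,36)=2 -> preserves
  Option E: v=56, gcd(2,56)=2 -> preserves

Answer: A C D E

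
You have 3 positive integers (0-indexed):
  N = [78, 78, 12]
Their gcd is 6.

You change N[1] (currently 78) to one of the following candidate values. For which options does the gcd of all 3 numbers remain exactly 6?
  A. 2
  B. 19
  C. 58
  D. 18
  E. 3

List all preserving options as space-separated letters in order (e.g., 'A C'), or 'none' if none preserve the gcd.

Old gcd = 6; gcd of others (without N[1]) = 6
New gcd for candidate v: gcd(6, v). Preserves old gcd iff gcd(6, v) = 6.
  Option A: v=2, gcd(6,2)=2 -> changes
  Option B: v=19, gcd(6,19)=1 -> changes
  Option C: v=58, gcd(6,58)=2 -> changes
  Option D: v=18, gcd(6,18)=6 -> preserves
  Option E: v=3, gcd(6,3)=3 -> changes

Answer: D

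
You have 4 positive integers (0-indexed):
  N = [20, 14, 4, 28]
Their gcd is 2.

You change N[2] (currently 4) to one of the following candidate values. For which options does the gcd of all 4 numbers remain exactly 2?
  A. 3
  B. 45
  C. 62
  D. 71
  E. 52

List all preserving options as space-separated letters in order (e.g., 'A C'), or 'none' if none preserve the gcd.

Answer: C E

Derivation:
Old gcd = 2; gcd of others (without N[2]) = 2
New gcd for candidate v: gcd(2, v). Preserves old gcd iff gcd(2, v) = 2.
  Option A: v=3, gcd(2,3)=1 -> changes
  Option B: v=45, gcd(2,45)=1 -> changes
  Option C: v=62, gcd(2,62)=2 -> preserves
  Option D: v=71, gcd(2,71)=1 -> changes
  Option E: v=52, gcd(2,52)=2 -> preserves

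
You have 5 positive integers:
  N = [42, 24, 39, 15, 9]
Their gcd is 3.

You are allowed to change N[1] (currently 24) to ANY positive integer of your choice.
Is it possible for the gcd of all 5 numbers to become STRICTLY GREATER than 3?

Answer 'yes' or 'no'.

Current gcd = 3
gcd of all OTHER numbers (without N[1]=24): gcd([42, 39, 15, 9]) = 3
The new gcd after any change is gcd(3, new_value).
This can be at most 3.
Since 3 = old gcd 3, the gcd can only stay the same or decrease.

Answer: no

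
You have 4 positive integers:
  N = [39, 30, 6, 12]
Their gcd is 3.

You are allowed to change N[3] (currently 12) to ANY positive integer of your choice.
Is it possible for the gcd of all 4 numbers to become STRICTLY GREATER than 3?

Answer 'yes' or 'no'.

Answer: no

Derivation:
Current gcd = 3
gcd of all OTHER numbers (without N[3]=12): gcd([39, 30, 6]) = 3
The new gcd after any change is gcd(3, new_value).
This can be at most 3.
Since 3 = old gcd 3, the gcd can only stay the same or decrease.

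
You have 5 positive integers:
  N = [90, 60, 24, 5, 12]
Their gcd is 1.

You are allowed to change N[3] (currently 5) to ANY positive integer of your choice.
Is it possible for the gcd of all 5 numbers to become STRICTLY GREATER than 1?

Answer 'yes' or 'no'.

Answer: yes

Derivation:
Current gcd = 1
gcd of all OTHER numbers (without N[3]=5): gcd([90, 60, 24, 12]) = 6
The new gcd after any change is gcd(6, new_value).
This can be at most 6.
Since 6 > old gcd 1, the gcd CAN increase (e.g., set N[3] = 6).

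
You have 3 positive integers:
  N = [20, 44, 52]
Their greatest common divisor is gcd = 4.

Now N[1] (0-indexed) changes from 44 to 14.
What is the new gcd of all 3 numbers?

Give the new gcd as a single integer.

Answer: 2

Derivation:
Numbers: [20, 44, 52], gcd = 4
Change: index 1, 44 -> 14
gcd of the OTHER numbers (without index 1): gcd([20, 52]) = 4
New gcd = gcd(g_others, new_val) = gcd(4, 14) = 2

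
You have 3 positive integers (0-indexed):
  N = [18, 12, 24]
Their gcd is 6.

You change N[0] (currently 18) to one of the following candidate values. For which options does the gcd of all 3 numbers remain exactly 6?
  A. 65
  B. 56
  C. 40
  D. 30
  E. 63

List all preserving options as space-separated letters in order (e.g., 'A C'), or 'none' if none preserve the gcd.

Answer: D

Derivation:
Old gcd = 6; gcd of others (without N[0]) = 12
New gcd for candidate v: gcd(12, v). Preserves old gcd iff gcd(12, v) = 6.
  Option A: v=65, gcd(12,65)=1 -> changes
  Option B: v=56, gcd(12,56)=4 -> changes
  Option C: v=40, gcd(12,40)=4 -> changes
  Option D: v=30, gcd(12,30)=6 -> preserves
  Option E: v=63, gcd(12,63)=3 -> changes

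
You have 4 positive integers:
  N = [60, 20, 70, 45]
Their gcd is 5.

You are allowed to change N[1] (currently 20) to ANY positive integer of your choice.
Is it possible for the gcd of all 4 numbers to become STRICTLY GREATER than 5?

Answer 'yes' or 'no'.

Answer: no

Derivation:
Current gcd = 5
gcd of all OTHER numbers (without N[1]=20): gcd([60, 70, 45]) = 5
The new gcd after any change is gcd(5, new_value).
This can be at most 5.
Since 5 = old gcd 5, the gcd can only stay the same or decrease.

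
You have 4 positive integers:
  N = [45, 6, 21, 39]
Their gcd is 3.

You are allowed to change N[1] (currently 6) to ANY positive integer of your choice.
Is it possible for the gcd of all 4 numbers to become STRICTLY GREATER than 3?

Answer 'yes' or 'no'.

Answer: no

Derivation:
Current gcd = 3
gcd of all OTHER numbers (without N[1]=6): gcd([45, 21, 39]) = 3
The new gcd after any change is gcd(3, new_value).
This can be at most 3.
Since 3 = old gcd 3, the gcd can only stay the same or decrease.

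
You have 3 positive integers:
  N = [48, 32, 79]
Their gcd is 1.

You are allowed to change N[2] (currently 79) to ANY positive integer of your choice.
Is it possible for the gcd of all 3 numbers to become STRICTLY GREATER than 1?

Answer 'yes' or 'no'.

Answer: yes

Derivation:
Current gcd = 1
gcd of all OTHER numbers (without N[2]=79): gcd([48, 32]) = 16
The new gcd after any change is gcd(16, new_value).
This can be at most 16.
Since 16 > old gcd 1, the gcd CAN increase (e.g., set N[2] = 16).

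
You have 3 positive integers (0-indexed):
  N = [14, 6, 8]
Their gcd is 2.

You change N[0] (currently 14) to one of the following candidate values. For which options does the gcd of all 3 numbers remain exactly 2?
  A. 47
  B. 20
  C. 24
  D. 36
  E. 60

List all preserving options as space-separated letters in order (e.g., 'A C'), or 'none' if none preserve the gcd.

Answer: B C D E

Derivation:
Old gcd = 2; gcd of others (without N[0]) = 2
New gcd for candidate v: gcd(2, v). Preserves old gcd iff gcd(2, v) = 2.
  Option A: v=47, gcd(2,47)=1 -> changes
  Option B: v=20, gcd(2,20)=2 -> preserves
  Option C: v=24, gcd(2,24)=2 -> preserves
  Option D: v=36, gcd(2,36)=2 -> preserves
  Option E: v=60, gcd(2,60)=2 -> preserves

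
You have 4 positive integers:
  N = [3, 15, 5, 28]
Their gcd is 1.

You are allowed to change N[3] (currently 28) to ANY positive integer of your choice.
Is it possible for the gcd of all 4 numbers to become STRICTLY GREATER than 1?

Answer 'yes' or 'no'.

Answer: no

Derivation:
Current gcd = 1
gcd of all OTHER numbers (without N[3]=28): gcd([3, 15, 5]) = 1
The new gcd after any change is gcd(1, new_value).
This can be at most 1.
Since 1 = old gcd 1, the gcd can only stay the same or decrease.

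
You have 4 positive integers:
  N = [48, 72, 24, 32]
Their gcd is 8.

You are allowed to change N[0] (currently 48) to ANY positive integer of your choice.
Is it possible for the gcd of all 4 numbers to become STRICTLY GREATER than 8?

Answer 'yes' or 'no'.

Current gcd = 8
gcd of all OTHER numbers (without N[0]=48): gcd([72, 24, 32]) = 8
The new gcd after any change is gcd(8, new_value).
This can be at most 8.
Since 8 = old gcd 8, the gcd can only stay the same or decrease.

Answer: no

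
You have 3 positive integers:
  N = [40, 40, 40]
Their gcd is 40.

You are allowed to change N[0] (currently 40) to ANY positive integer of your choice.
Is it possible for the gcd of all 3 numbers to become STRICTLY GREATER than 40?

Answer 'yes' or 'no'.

Current gcd = 40
gcd of all OTHER numbers (without N[0]=40): gcd([40, 40]) = 40
The new gcd after any change is gcd(40, new_value).
This can be at most 40.
Since 40 = old gcd 40, the gcd can only stay the same or decrease.

Answer: no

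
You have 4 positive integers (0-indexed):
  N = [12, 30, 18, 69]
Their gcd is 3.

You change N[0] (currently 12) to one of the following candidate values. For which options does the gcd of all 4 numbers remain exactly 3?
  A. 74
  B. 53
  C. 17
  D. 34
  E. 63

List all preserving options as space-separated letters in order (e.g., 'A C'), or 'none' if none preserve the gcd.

Answer: E

Derivation:
Old gcd = 3; gcd of others (without N[0]) = 3
New gcd for candidate v: gcd(3, v). Preserves old gcd iff gcd(3, v) = 3.
  Option A: v=74, gcd(3,74)=1 -> changes
  Option B: v=53, gcd(3,53)=1 -> changes
  Option C: v=17, gcd(3,17)=1 -> changes
  Option D: v=34, gcd(3,34)=1 -> changes
  Option E: v=63, gcd(3,63)=3 -> preserves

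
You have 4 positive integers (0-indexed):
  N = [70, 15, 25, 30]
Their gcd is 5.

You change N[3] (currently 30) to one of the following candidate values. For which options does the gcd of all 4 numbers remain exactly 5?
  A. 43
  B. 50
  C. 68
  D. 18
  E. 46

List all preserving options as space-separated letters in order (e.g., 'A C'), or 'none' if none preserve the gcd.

Old gcd = 5; gcd of others (without N[3]) = 5
New gcd for candidate v: gcd(5, v). Preserves old gcd iff gcd(5, v) = 5.
  Option A: v=43, gcd(5,43)=1 -> changes
  Option B: v=50, gcd(5,50)=5 -> preserves
  Option C: v=68, gcd(5,68)=1 -> changes
  Option D: v=18, gcd(5,18)=1 -> changes
  Option E: v=46, gcd(5,46)=1 -> changes

Answer: B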